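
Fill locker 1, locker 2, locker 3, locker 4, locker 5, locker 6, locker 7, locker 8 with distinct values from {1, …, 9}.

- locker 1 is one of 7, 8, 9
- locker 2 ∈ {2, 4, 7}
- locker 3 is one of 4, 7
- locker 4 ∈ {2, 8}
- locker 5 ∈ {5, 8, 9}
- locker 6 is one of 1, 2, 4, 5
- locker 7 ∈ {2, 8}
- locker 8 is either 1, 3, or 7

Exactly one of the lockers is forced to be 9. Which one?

locker 1

The 8 variables together cover exactly {1, 2, 3, 4, 5, 7, 8, 9} — 8 values for 8 variables — and 3 appears only in locker 8's list, so locker 8 = 3.
The 7 still-open variables draw from only 7 values {1, 2, 4, 5, 7, 8, 9}, so each is used; only locker 6 can be 1, hence locker 6 = 1.
The 6 still-open variables draw from only 6 values {2, 4, 5, 7, 8, 9}, so each is used; only locker 5 can be 5, hence locker 5 = 5.
Among the 5 still-open variables, 9 fits only locker 1 (and all 5 values in {2, 4, 7, 8, 9} must be used), so locker 1 = 9.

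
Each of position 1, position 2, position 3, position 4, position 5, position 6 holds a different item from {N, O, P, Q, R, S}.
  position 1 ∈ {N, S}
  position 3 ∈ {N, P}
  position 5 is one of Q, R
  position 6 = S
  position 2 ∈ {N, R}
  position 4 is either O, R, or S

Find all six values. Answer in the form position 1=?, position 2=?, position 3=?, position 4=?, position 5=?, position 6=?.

position 1=N, position 2=R, position 3=P, position 4=O, position 5=Q, position 6=S

position 6 has just one choice, so position 6 = S. So position 1, position 4 can't be S.
position 1 has just one choice, so position 1 = N. Remove N from position 2, position 3.
position 2's domain is down to {R}, so position 2 = R. So position 4, position 5 can't be R.
That leaves position 3 = P.
position 4's domain is down to {O}, so position 4 = O.
position 5's domain is down to {Q}, so position 5 = Q.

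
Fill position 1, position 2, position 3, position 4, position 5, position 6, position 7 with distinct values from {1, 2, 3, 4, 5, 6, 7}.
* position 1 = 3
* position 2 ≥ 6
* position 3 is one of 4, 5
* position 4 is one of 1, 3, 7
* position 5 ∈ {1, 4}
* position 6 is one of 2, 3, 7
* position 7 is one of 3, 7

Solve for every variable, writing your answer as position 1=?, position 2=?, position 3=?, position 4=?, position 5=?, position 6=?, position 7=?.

position 1 has just one choice, so position 1 = 3. Remove 3 from position 4, position 6, position 7.
position 7 must be 7 (only option left). Remove 7 from position 2, position 4, position 6.
position 2 has just one choice, so position 2 = 6.
position 4 has just one choice, so position 4 = 1. So position 5 can't be 1.
That leaves position 5 = 4. Strike 4 from position 3.
position 6 has just one choice, so position 6 = 2.
That leaves position 3 = 5.

position 1=3, position 2=6, position 3=5, position 4=1, position 5=4, position 6=2, position 7=7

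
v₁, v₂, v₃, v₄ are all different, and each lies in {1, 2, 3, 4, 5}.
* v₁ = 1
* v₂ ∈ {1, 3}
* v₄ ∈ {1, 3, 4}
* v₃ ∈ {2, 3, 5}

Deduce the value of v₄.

v₁ has just one choice, so v₁ = 1. So v₂, v₄ can't be 1.
That leaves v₂ = 3. Eliminate 3 elsewhere: v₃, v₄.
So v₄ = 4.

4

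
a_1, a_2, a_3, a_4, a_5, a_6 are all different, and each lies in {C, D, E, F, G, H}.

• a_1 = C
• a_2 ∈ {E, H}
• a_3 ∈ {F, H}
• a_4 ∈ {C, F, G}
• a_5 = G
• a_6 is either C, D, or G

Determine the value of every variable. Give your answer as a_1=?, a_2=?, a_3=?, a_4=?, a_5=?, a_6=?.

a_1 has just one choice, so a_1 = C. So a_4, a_6 can't be C.
a_5 must be G (only option left). So a_4, a_6 can't be G.
a_6 has just one choice, so a_6 = D.
a_4 has just one choice, so a_4 = F. Eliminate F elsewhere: a_3.
a_3's domain is down to {H}, so a_3 = H. Eliminate H elsewhere: a_2.
That leaves a_2 = E.

a_1=C, a_2=E, a_3=H, a_4=F, a_5=G, a_6=D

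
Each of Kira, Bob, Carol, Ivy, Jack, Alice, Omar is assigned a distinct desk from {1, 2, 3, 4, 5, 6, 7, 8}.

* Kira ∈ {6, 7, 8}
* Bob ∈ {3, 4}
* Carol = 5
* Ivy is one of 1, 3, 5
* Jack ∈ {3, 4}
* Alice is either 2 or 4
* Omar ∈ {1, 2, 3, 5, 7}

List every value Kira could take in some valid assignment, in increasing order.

6, 8

Carol's domain is down to {5}, so Carol = 5. So Ivy, Omar can't be 5.
Bob and Jack between them cover only {3, 4} — a naked pair. Remove those values from Ivy, Alice, Omar.
Ivy has just one choice, so Ivy = 1. So Omar can't be 1.
Alice's domain is down to {2}, so Alice = 2. So Omar can't be 2.
Omar has just one choice, so Omar = 7. So Kira can't be 7.
No further eliminations apply; Kira can still be any of 6, 8.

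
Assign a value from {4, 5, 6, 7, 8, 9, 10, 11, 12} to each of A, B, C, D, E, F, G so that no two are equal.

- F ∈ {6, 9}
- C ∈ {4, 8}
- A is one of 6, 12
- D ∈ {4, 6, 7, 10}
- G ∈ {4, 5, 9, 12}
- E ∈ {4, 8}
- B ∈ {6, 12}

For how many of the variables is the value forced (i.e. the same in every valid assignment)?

The 2 variables A and B are confined to {6, 12}, which locks those values in; drop them from D, F, G.
F must be 9 (only option left). Eliminate 9 elsewhere: G.
C and E between them cover only {4, 8} — a naked pair. Remove those values from D, G.
That leaves G = 5.
Determined: F=9, G=5. The other variables each still have more than one consistent value. That makes 2.

2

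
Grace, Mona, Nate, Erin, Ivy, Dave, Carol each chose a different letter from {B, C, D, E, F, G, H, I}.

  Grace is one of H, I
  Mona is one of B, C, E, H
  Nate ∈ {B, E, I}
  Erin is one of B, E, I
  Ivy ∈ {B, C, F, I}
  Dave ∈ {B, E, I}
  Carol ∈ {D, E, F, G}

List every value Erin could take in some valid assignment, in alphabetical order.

B, E, I

Nate, Erin, Dave between them cover only {B, E, I} — a naked triple. Remove those values from Grace, Mona, Ivy, Carol.
That leaves Grace = H. Strike H from Mona.
Mona has just one choice, so Mona = C. Remove C from Ivy.
That leaves Ivy = F. So Carol can't be F.
No further eliminations apply; Erin can still be any of B, E, I.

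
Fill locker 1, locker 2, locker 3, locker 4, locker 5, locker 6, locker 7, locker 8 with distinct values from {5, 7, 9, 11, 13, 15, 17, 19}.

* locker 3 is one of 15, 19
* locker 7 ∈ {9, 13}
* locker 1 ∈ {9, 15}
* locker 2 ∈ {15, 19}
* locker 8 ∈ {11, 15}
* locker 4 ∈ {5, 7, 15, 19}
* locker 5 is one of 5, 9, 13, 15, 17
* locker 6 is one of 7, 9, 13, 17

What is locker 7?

Among the 8 variables, 11 fits only locker 8 (and all 8 values in {5, 7, 9, 11, 13, 15, 17, 19} must be used), so locker 8 = 11.
The 2 variables locker 2 and locker 3 are confined to {15, 19}, which locks those values in; drop them from locker 1, locker 4, locker 5.
That leaves locker 1 = 9. Strike 9 from locker 5, locker 6, locker 7.
So locker 7 = 13.

13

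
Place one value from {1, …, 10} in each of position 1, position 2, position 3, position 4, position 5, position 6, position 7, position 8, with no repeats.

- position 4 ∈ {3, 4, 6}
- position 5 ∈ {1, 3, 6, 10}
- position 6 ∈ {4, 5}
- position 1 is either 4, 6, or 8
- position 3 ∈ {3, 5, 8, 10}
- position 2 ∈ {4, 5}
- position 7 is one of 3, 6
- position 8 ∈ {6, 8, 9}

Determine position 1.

The 8 variables draw from only 8 values {1, 3, 4, 5, 6, 8, 9, 10}, so each is used; only position 5 can be 1, hence position 5 = 1.
The 7 still-open variables draw from only 7 values {3, 4, 5, 6, 8, 9, 10}, so each is used; only position 8 can be 9, hence position 8 = 9.
The 6 still-open variables draw from only 6 values {3, 4, 5, 6, 8, 10}, so each is used; only position 3 can be 10, hence position 3 = 10.
Among the 5 still-open variables, 8 fits only position 1 (and all 5 values in {3, 4, 5, 6, 8} must be used), so position 1 = 8.

8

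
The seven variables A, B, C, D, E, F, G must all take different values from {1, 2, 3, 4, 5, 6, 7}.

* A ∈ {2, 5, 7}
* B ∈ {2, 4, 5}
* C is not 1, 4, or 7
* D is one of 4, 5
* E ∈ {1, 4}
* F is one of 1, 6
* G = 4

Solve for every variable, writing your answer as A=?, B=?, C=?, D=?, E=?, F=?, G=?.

G has just one choice, so G = 4. Eliminate 4 elsewhere: B, D, E.
D's domain is down to {5}, so D = 5. So A, B, C can't be 5.
E has just one choice, so E = 1. So F can't be 1.
F's domain is down to {6}, so F = 6. Strike 6 from C.
That leaves B = 2. Strike 2 from A, C.
That leaves C = 3.
A's domain is down to {7}, so A = 7.

A=7, B=2, C=3, D=5, E=1, F=6, G=4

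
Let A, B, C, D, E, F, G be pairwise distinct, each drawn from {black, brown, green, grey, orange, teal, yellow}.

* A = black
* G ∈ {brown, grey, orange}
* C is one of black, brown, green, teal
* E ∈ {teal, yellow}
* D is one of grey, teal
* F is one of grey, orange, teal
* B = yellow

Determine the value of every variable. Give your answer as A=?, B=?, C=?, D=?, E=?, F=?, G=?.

A has just one choice, so A = black. So C can't be black.
That leaves B = yellow. Remove yellow from E.
E must be teal (only option left). Remove teal from C, D, F.
D's domain is down to {grey}, so D = grey. Eliminate grey elsewhere: F, G.
F must be orange (only option left). Eliminate orange elsewhere: G.
That leaves G = brown. So C can't be brown.
C has just one choice, so C = green.

A=black, B=yellow, C=green, D=grey, E=teal, F=orange, G=brown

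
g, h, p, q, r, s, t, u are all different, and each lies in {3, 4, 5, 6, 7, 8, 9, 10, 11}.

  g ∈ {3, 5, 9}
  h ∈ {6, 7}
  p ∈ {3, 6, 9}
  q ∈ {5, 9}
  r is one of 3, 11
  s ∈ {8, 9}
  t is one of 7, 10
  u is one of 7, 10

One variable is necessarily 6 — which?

h

The 8 variables draw from only 8 values {3, 5, 6, 7, 8, 9, 10, 11}, so each is used; only s can be 8, hence s = 8.
The 7 still-open variables draw from only 7 values {3, 5, 6, 7, 9, 10, 11}, so each is used; only r can be 11, hence r = 11.
t and u between them cover only {7, 10} — a naked pair. Remove those values from h.
So 6 goes to h.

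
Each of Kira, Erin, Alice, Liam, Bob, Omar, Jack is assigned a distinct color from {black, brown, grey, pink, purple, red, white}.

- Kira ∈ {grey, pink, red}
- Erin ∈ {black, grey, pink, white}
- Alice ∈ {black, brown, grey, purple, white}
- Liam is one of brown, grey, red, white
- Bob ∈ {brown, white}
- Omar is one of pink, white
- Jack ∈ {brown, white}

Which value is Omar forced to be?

The 7 variables draw from only 7 values {black, brown, grey, pink, purple, red, white}, so each is used; only Alice can be purple, hence Alice = purple.
Among the 6 still-open variables, black fits only Erin (and all 6 values in {black, brown, grey, pink, red, white} must be used), so Erin = black.
Bob and Jack share exactly the 2 values {brown, white}; by pigeonhole those values go to them, so strike brown, white from Liam, Omar.
So Omar = pink.

pink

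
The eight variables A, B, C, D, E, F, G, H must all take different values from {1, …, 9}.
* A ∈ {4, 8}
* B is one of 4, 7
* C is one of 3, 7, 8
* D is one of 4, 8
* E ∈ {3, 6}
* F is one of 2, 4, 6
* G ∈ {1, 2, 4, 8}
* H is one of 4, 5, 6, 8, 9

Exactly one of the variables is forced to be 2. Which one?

F

The 2 variables A and D are confined to {4, 8}, which locks those values in; drop them from B, C, F, G, H.
B must be 7 (only option left). Strike 7 from C.
C must be 3 (only option left). So E can't be 3.
That leaves E = 6. Remove 6 from F, H.
So 2 goes to F.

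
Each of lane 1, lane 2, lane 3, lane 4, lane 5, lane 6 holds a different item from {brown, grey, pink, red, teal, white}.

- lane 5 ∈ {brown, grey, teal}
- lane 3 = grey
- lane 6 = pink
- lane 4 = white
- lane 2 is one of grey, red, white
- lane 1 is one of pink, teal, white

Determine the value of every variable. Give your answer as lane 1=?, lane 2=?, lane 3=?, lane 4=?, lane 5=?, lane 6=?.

lane 3 must be grey (only option left). Remove grey from lane 2, lane 5.
That leaves lane 4 = white. So lane 1, lane 2 can't be white.
lane 6 has just one choice, so lane 6 = pink. Remove pink from lane 1.
lane 1's domain is down to {teal}, so lane 1 = teal. Remove teal from lane 5.
That leaves lane 2 = red.
lane 5's domain is down to {brown}, so lane 5 = brown.

lane 1=teal, lane 2=red, lane 3=grey, lane 4=white, lane 5=brown, lane 6=pink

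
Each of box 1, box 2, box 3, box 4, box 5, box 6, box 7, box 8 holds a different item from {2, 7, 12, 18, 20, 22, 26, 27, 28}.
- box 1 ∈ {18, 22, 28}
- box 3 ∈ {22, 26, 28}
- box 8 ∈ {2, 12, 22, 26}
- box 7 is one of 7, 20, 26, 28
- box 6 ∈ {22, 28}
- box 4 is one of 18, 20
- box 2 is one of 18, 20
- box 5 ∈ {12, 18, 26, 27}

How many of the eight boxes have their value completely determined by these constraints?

2

The 2 variables box 2 and box 4 are confined to {18, 20}, which locks those values in; drop them from box 1, box 5, box 7.
The 2 variables box 1 and box 6 are confined to {22, 28}, which locks those values in; drop them from box 3, box 7, box 8.
box 3 must be 26 (only option left). Eliminate 26 elsewhere: box 5, box 7, box 8.
box 7 must be 7 (only option left).
Determined: box 3=26, box 7=7. The other boxes each still have more than one consistent value. That makes 2.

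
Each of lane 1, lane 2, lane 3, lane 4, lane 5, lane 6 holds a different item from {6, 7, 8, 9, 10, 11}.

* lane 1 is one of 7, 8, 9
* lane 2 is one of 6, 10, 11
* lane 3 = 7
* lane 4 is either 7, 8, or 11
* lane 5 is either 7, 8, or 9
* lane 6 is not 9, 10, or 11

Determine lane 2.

10

lane 3 must be 7 (only option left). Remove 7 from lane 1, lane 4, lane 5, lane 6.
Among the 5 still-open variables, 10 fits only lane 2 (and all 5 values in {6, 8, 9, 10, 11} must be used), so lane 2 = 10.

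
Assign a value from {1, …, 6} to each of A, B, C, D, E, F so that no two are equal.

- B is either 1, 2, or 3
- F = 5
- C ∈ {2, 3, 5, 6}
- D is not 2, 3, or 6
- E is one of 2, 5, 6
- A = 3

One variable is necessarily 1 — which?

A must be 3 (only option left). Strike 3 from B, C.
F has just one choice, so F = 5. So C, D, E can't be 5.
The 4 still-open variables draw from only 4 values {1, 2, 4, 6}, so each is used; only D can be 4, hence D = 4.
The 3 still-open variables together cover exactly {1, 2, 6} — 3 values for 3 variables — and 1 appears only in B's list, so B = 1.

B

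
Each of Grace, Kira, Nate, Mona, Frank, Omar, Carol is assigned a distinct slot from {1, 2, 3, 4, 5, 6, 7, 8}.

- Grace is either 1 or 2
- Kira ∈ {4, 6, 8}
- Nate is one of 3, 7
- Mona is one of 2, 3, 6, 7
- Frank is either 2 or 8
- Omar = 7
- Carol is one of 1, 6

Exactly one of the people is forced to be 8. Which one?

Frank

Omar must be 7 (only option left). Remove 7 from Nate, Mona.
Nate has just one choice, so Nate = 3. So Mona can't be 3.
The 5 still-open variables together cover exactly {1, 2, 4, 6, 8} — 5 values for 5 variables — and 4 appears only in Kira's list, so Kira = 4.
The 4 still-open variables draw from only 4 values {1, 2, 6, 8}, so each is used; only Frank can be 8, hence Frank = 8.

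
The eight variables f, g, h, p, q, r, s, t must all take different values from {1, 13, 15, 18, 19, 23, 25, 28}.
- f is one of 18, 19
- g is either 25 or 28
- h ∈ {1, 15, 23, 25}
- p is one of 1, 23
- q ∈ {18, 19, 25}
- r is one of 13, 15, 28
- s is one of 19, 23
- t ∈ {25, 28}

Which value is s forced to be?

Among the 8 variables, 13 fits only r (and all 8 values in {1, 13, 15, 18, 19, 23, 25, 28} must be used), so r = 13.
Among the 7 still-open variables, 15 fits only h (and all 7 values in {1, 15, 18, 19, 23, 25, 28} must be used), so h = 15.
The 6 still-open variables draw from only 6 values {1, 18, 19, 23, 25, 28}, so each is used; only p can be 1, hence p = 1.
The 5 still-open variables together cover exactly {18, 19, 23, 25, 28} — 5 values for 5 variables — and 23 appears only in s's list, so s = 23.

23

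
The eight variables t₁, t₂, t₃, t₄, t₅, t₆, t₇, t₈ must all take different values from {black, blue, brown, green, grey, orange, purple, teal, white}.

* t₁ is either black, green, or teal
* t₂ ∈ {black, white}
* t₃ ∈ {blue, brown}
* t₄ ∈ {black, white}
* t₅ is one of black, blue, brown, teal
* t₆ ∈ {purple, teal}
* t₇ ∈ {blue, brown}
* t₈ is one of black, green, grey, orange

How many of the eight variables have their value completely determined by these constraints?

The 2 variables t₂ and t₄ are confined to {black, white}, which locks those values in; drop them from t₁, t₅, t₈.
t₃ and t₇ between them cover only {blue, brown} — a naked pair. Remove those values from t₅.
t₅ has just one choice, so t₅ = teal. Eliminate teal elsewhere: t₁, t₆.
t₆ must be purple (only option left).
t₁'s domain is down to {green}, so t₁ = green. Remove green from t₈.
Determined: t₁=green, t₅=teal, t₆=purple. The other variables each still have more than one consistent value. That makes 3.

3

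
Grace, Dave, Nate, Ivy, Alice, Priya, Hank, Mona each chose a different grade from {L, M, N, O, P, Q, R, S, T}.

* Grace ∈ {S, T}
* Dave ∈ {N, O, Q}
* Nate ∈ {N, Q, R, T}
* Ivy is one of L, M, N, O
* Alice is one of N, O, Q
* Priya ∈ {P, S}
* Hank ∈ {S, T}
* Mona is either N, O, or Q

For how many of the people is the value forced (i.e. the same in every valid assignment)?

2

Grace and Hank share exactly the 2 values {S, T}; by pigeonhole those values go to them, so strike S, T from Nate, Priya.
Priya must be P (only option left).
The 3 variables Dave, Alice, Mona are confined to {N, O, Q}, which locks those values in; drop them from Nate, Ivy.
Nate's domain is down to {R}, so Nate = R.
Determined: Nate=R, Priya=P. The other people each still have more than one consistent value. That makes 2.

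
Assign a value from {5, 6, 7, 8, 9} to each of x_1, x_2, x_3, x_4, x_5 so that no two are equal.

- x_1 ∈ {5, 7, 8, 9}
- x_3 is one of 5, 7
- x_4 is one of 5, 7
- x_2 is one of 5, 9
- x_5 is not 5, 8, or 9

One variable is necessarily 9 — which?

x_2

Among the 5 variables, 6 fits only x_5 (and all 5 values in {5, 6, 7, 8, 9} must be used), so x_5 = 6.
The 4 still-open variables draw from only 4 values {5, 7, 8, 9}, so each is used; only x_1 can be 8, hence x_1 = 8.
The 3 still-open variables together cover exactly {5, 7, 9} — 3 values for 3 variables — and 9 appears only in x_2's list, so x_2 = 9.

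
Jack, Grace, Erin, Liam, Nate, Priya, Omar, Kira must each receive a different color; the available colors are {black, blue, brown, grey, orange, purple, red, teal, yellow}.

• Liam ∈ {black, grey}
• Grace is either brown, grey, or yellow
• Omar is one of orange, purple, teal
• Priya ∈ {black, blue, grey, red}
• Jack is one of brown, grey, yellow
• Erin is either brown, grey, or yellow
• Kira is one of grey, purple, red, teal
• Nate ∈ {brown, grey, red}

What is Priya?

blue

The 3 variables Jack, Grace, Erin are confined to {brown, grey, yellow}, which locks those values in; drop them from Liam, Nate, Priya, Kira.
That leaves Liam = black. So Priya can't be black.
That leaves Nate = red. Eliminate red elsewhere: Priya, Kira.
So Priya = blue.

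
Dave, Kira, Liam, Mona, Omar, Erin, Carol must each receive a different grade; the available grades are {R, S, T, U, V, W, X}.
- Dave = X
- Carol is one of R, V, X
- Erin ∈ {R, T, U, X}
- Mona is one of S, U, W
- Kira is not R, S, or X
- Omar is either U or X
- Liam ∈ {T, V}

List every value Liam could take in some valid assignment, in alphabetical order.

Dave must be X (only option left). Eliminate X elsewhere: Omar, Erin, Carol.
That leaves Omar = U. Strike U from Kira, Mona, Erin.
The 5 still-open variables draw from only 5 values {R, S, T, V, W}, so each is used; only Mona can be S, hence Mona = S.
Among the 4 still-open variables, W fits only Kira (and all 4 values in {R, T, V, W} must be used), so Kira = W.
No further eliminations apply; Liam can still be any of T, V.

T, V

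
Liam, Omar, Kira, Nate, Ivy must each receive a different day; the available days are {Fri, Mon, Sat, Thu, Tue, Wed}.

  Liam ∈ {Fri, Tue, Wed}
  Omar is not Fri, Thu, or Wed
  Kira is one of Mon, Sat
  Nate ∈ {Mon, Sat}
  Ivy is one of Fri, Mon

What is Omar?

The 5 variables together cover exactly {Fri, Mon, Sat, Tue, Wed} — 5 values for 5 variables — and Wed appears only in Liam's list, so Liam = Wed.
The 4 still-open variables together cover exactly {Fri, Mon, Sat, Tue} — 4 values for 4 variables — and Fri appears only in Ivy's list, so Ivy = Fri.
The 3 still-open variables draw from only 3 values {Mon, Sat, Tue}, so each is used; only Omar can be Tue, hence Omar = Tue.

Tue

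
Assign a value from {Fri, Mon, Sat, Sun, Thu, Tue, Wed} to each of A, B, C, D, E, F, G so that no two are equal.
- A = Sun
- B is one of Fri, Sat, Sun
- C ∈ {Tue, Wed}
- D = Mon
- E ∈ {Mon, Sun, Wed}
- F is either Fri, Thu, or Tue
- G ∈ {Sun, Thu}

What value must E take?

A has just one choice, so A = Sun. So B, E, G can't be Sun.
D's domain is down to {Mon}, so D = Mon. Strike Mon from E.
So E = Wed.

Wed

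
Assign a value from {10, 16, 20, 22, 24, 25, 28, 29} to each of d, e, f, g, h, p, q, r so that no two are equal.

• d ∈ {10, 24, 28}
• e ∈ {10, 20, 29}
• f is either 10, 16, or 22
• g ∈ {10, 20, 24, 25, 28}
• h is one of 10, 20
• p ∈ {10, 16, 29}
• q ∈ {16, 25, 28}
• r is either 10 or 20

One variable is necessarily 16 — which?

p

The 8 variables draw from only 8 values {10, 16, 20, 22, 24, 25, 28, 29}, so each is used; only f can be 22, hence f = 22.
The 2 variables h and r are confined to {10, 20}, which locks those values in; drop them from d, e, g, p.
e has just one choice, so e = 29. Strike 29 from p.
So 16 goes to p.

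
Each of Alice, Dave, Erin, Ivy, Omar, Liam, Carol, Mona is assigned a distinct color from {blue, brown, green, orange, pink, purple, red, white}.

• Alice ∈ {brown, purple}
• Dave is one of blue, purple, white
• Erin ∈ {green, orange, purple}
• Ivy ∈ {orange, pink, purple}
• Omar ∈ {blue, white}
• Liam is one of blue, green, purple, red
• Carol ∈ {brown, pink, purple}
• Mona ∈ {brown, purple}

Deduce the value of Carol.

The 8 variables together cover exactly {blue, brown, green, orange, pink, purple, red, white} — 8 values for 8 variables — and red appears only in Liam's list, so Liam = red.
The 7 still-open variables together cover exactly {blue, brown, green, orange, pink, purple, white} — 7 values for 7 variables — and green appears only in Erin's list, so Erin = green.
The 6 still-open variables together cover exactly {blue, brown, orange, pink, purple, white} — 6 values for 6 variables — and orange appears only in Ivy's list, so Ivy = orange.
The 5 still-open variables draw from only 5 values {blue, brown, pink, purple, white}, so each is used; only Carol can be pink, hence Carol = pink.

pink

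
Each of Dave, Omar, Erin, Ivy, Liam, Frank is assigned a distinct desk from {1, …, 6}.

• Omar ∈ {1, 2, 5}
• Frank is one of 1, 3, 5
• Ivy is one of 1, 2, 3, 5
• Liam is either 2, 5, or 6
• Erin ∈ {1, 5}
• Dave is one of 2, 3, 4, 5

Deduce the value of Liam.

6

Among the 6 variables, 4 fits only Dave (and all 6 values in {1, 2, 3, 4, 5, 6} must be used), so Dave = 4.
The 5 still-open variables draw from only 5 values {1, 2, 3, 5, 6}, so each is used; only Liam can be 6, hence Liam = 6.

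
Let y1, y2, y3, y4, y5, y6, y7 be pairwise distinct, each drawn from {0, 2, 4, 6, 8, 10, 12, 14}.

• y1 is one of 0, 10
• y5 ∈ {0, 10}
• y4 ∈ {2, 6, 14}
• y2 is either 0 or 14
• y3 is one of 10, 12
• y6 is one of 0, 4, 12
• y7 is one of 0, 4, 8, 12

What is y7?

8

y1 and y5 between them cover only {0, 10} — a naked pair. Remove those values from y2, y3, y6, y7.
y2 has just one choice, so y2 = 14. Eliminate 14 elsewhere: y4.
y3's domain is down to {12}, so y3 = 12. Remove 12 from y6, y7.
That leaves y6 = 4. Remove 4 from y7.
So y7 = 8.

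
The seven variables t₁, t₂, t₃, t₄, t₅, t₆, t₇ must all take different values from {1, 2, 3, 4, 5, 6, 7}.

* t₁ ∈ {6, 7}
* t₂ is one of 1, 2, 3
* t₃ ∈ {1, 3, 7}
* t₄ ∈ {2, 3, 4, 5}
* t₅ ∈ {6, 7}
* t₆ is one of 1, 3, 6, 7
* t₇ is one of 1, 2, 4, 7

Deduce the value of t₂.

2

The 7 variables together cover exactly {1, 2, 3, 4, 5, 6, 7} — 7 values for 7 variables — and 5 appears only in t₄'s list, so t₄ = 5.
The 6 still-open variables draw from only 6 values {1, 2, 3, 4, 6, 7}, so each is used; only t₇ can be 4, hence t₇ = 4.
Among the 5 still-open variables, 2 fits only t₂ (and all 5 values in {1, 2, 3, 6, 7} must be used), so t₂ = 2.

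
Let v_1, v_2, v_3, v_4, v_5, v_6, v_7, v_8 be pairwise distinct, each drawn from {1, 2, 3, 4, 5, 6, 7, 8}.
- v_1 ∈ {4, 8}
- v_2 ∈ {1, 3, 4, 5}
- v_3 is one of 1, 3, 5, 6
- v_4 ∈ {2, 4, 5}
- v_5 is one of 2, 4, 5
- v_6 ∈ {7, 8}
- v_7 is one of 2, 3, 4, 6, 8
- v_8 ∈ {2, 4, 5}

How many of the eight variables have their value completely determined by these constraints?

2

The 8 variables draw from only 8 values {1, 2, 3, 4, 5, 6, 7, 8}, so each is used; only v_6 can be 7, hence v_6 = 7.
The 3 variables v_4, v_5, v_8 are confined to {2, 4, 5}, which locks those values in; drop them from v_1, v_2, v_3, v_7.
v_1 has just one choice, so v_1 = 8. So v_7 can't be 8.
Determined: v_1=8, v_6=7. The other variables each still have more than one consistent value. That makes 2.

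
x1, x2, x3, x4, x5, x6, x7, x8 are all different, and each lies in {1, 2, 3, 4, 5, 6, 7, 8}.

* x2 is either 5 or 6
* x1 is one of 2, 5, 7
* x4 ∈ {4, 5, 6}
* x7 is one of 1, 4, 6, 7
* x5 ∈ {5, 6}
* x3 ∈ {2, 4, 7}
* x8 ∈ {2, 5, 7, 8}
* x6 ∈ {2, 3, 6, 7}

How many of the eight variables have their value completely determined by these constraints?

4

The 8 variables draw from only 8 values {1, 2, 3, 4, 5, 6, 7, 8}, so each is used; only x7 can be 1, hence x7 = 1.
The 7 still-open variables draw from only 7 values {2, 3, 4, 5, 6, 7, 8}, so each is used; only x6 can be 3, hence x6 = 3.
The 6 still-open variables draw from only 6 values {2, 4, 5, 6, 7, 8}, so each is used; only x8 can be 8, hence x8 = 8.
x2 and x5 between them cover only {5, 6} — a naked pair. Remove those values from x1, x4.
x4's domain is down to {4}, so x4 = 4. So x3 can't be 4.
Determined: x4=4, x6=3, x7=1, x8=8. The other variables each still have more than one consistent value. That makes 4.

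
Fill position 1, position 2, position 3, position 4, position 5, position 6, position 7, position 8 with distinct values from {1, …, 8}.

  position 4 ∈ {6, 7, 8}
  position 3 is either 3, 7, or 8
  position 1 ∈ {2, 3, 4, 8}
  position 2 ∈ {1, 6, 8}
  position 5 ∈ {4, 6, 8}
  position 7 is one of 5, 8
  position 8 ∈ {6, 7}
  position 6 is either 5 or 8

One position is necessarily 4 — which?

position 5

The 8 variables draw from only 8 values {1, 2, 3, 4, 5, 6, 7, 8}, so each is used; only position 2 can be 1, hence position 2 = 1.
Among the 7 still-open variables, 2 fits only position 1 (and all 7 values in {2, 3, 4, 5, 6, 7, 8} must be used), so position 1 = 2.
The 6 still-open variables draw from only 6 values {3, 4, 5, 6, 7, 8}, so each is used; only position 3 can be 3, hence position 3 = 3.
The 5 still-open variables draw from only 5 values {4, 5, 6, 7, 8}, so each is used; only position 5 can be 4, hence position 5 = 4.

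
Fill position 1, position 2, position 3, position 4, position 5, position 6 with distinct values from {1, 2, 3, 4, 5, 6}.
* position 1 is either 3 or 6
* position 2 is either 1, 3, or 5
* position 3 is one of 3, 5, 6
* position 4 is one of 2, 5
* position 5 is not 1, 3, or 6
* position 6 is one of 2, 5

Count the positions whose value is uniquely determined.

2

The 6 variables draw from only 6 values {1, 2, 3, 4, 5, 6}, so each is used; only position 2 can be 1, hence position 2 = 1.
The 5 still-open variables draw from only 5 values {2, 3, 4, 5, 6}, so each is used; only position 5 can be 4, hence position 5 = 4.
position 4 and position 6 between them cover only {2, 5} — a naked pair. Remove those values from position 3.
Determined: position 2=1, position 5=4. The other positions each still have more than one consistent value. That makes 2.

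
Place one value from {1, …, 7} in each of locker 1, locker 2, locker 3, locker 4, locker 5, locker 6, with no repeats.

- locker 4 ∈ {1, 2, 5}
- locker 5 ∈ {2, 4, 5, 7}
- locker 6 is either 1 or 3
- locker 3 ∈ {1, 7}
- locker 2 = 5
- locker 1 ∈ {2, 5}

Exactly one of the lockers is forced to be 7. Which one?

locker 2 has just one choice, so locker 2 = 5. Remove 5 from locker 1, locker 4, locker 5.
locker 1 has just one choice, so locker 1 = 2. Eliminate 2 elsewhere: locker 4, locker 5.
locker 4 must be 1 (only option left). Eliminate 1 elsewhere: locker 3, locker 6.
So 7 goes to locker 3.

locker 3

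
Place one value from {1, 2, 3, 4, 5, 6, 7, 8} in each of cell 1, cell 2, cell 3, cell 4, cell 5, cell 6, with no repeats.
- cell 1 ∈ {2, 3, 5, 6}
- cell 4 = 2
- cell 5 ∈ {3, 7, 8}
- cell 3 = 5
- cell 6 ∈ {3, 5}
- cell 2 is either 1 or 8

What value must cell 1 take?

cell 3 must be 5 (only option left). Eliminate 5 elsewhere: cell 1, cell 6.
cell 4 must be 2 (only option left). So cell 1 can't be 2.
cell 6 has just one choice, so cell 6 = 3. Remove 3 from cell 1, cell 5.
So cell 1 = 6.

6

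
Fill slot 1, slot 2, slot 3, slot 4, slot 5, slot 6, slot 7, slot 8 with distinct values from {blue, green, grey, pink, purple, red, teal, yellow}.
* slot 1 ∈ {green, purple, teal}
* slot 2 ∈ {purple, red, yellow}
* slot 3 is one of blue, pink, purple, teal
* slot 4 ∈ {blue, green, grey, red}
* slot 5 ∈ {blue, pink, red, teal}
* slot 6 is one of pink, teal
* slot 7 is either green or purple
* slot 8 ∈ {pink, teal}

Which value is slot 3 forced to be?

Among the 8 variables, grey fits only slot 4 (and all 8 values in {blue, green, grey, pink, purple, red, teal, yellow} must be used), so slot 4 = grey.
The 7 still-open variables together cover exactly {blue, green, pink, purple, red, teal, yellow} — 7 values for 7 variables — and yellow appears only in slot 2's list, so slot 2 = yellow.
The 6 still-open variables draw from only 6 values {blue, green, pink, purple, red, teal}, so each is used; only slot 5 can be red, hence slot 5 = red.
Among the 5 still-open variables, blue fits only slot 3 (and all 5 values in {blue, green, pink, purple, teal} must be used), so slot 3 = blue.

blue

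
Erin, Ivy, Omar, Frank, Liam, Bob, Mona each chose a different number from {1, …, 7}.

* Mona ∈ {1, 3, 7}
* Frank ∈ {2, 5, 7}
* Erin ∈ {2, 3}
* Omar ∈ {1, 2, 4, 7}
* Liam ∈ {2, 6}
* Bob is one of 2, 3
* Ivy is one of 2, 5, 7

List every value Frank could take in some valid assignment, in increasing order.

5, 7

The 7 variables draw from only 7 values {1, 2, 3, 4, 5, 6, 7}, so each is used; only Omar can be 4, hence Omar = 4.
The 6 still-open variables together cover exactly {1, 2, 3, 5, 6, 7} — 6 values for 6 variables — and 1 appears only in Mona's list, so Mona = 1.
The 5 still-open variables draw from only 5 values {2, 3, 5, 6, 7}, so each is used; only Liam can be 6, hence Liam = 6.
Erin and Bob between them cover only {2, 3} — a naked pair. Remove those values from Ivy, Frank.
No further eliminations apply; Frank can still be any of 5, 7.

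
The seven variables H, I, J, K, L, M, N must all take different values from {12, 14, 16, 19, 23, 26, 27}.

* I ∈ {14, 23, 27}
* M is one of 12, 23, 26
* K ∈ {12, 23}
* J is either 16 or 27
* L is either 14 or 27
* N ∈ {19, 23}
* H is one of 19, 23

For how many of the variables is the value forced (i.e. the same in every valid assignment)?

The 7 variables draw from only 7 values {12, 14, 16, 19, 23, 26, 27}, so each is used; only J can be 16, hence J = 16.
Among the 6 still-open variables, 26 fits only M (and all 6 values in {12, 14, 19, 23, 26, 27} must be used), so M = 26.
The 5 still-open variables together cover exactly {12, 14, 19, 23, 27} — 5 values for 5 variables — and 12 appears only in K's list, so K = 12.
The 2 variables H and N are confined to {19, 23}, which locks those values in; drop them from I.
Determined: J=16, K=12, M=26. The other variables each still have more than one consistent value. That makes 3.

3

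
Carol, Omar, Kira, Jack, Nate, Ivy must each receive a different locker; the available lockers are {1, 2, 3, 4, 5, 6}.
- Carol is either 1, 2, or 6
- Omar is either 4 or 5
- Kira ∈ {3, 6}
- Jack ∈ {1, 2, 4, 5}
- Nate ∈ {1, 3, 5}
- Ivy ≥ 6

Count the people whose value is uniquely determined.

Ivy has just one choice, so Ivy = 6. So Carol, Kira can't be 6.
Kira's domain is down to {3}, so Kira = 3. Strike 3 from Nate.
Determined: Kira=3, Ivy=6. The other people each still have more than one consistent value. That makes 2.

2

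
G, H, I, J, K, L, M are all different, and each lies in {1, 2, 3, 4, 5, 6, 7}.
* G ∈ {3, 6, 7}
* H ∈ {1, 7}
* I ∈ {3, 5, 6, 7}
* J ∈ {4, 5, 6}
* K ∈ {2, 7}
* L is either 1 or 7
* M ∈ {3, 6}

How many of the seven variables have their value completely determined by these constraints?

3

Among the 7 variables, 2 fits only K (and all 7 values in {1, 2, 3, 4, 5, 6, 7} must be used), so K = 2.
Among the 6 still-open variables, 4 fits only J (and all 6 values in {1, 3, 4, 5, 6, 7} must be used), so J = 4.
The 5 still-open variables draw from only 5 values {1, 3, 5, 6, 7}, so each is used; only I can be 5, hence I = 5.
The 2 variables H and L are confined to {1, 7}, which locks those values in; drop them from G.
Determined: I=5, J=4, K=2. The other variables each still have more than one consistent value. That makes 3.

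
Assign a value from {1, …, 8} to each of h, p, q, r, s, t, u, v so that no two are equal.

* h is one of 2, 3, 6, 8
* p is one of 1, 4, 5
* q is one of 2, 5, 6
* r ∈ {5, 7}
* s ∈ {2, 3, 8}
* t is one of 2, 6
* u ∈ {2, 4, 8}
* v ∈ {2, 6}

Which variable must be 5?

q

Among the 8 variables, 1 fits only p (and all 8 values in {1, 2, 3, 4, 5, 6, 7, 8} must be used), so p = 1.
The 7 still-open variables draw from only 7 values {2, 3, 4, 5, 6, 7, 8}, so each is used; only u can be 4, hence u = 4.
The 6 still-open variables draw from only 6 values {2, 3, 5, 6, 7, 8}, so each is used; only r can be 7, hence r = 7.
The 5 still-open variables together cover exactly {2, 3, 5, 6, 8} — 5 values for 5 variables — and 5 appears only in q's list, so q = 5.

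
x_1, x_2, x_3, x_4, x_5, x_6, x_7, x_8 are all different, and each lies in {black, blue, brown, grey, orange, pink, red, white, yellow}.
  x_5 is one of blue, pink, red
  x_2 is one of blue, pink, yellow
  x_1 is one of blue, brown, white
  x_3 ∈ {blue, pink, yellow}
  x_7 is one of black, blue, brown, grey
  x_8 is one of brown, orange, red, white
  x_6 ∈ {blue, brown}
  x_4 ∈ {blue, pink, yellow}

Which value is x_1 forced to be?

x_2, x_3, x_4 share exactly the 3 values {blue, pink, yellow}; by pigeonhole those values go to them, so strike blue, pink, yellow from x_1, x_5, x_6, x_7.
x_5 must be red (only option left). Eliminate red elsewhere: x_8.
That leaves x_6 = brown. Strike brown from x_1, x_7, x_8.
So x_1 = white.

white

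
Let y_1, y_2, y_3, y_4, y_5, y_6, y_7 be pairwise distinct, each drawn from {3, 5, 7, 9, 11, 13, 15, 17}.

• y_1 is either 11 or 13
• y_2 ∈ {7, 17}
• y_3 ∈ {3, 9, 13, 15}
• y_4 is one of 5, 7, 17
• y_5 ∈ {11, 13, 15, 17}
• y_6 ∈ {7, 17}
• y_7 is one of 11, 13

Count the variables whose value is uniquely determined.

2

y_1 and y_7 share exactly the 2 values {11, 13}; by pigeonhole those values go to them, so strike 11, 13 from y_3, y_5.
The 2 variables y_2 and y_6 are confined to {7, 17}, which locks those values in; drop them from y_4, y_5.
That leaves y_4 = 5.
y_5 has just one choice, so y_5 = 15. So y_3 can't be 15.
Determined: y_4=5, y_5=15. The other variables each still have more than one consistent value. That makes 2.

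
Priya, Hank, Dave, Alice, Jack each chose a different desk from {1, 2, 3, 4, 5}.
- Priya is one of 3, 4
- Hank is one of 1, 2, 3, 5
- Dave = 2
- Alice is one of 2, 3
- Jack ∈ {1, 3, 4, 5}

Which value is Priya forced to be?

Dave has just one choice, so Dave = 2. Remove 2 from Hank, Alice.
That leaves Alice = 3. Remove 3 from Priya, Hank, Jack.
So Priya = 4.

4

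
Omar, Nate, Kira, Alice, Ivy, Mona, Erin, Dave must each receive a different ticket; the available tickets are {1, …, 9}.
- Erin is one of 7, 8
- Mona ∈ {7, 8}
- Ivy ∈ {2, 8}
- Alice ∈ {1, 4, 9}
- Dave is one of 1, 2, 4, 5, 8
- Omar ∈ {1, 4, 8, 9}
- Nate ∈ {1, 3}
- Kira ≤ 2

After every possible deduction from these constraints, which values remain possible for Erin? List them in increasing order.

7, 8

Among the 8 variables, 3 fits only Nate (and all 8 values in {1, 2, 3, 4, 5, 7, 8, 9} must be used), so Nate = 3.
Among the 7 still-open variables, 5 fits only Dave (and all 7 values in {1, 2, 4, 5, 7, 8, 9} must be used), so Dave = 5.
Mona and Erin share exactly the 2 values {7, 8}; by pigeonhole those values go to them, so strike 7, 8 from Omar, Ivy.
That leaves Ivy = 2. Remove 2 from Kira.
Kira's domain is down to {1}, so Kira = 1. Remove 1 from Omar, Alice.
No further eliminations apply; Erin can still be any of 7, 8.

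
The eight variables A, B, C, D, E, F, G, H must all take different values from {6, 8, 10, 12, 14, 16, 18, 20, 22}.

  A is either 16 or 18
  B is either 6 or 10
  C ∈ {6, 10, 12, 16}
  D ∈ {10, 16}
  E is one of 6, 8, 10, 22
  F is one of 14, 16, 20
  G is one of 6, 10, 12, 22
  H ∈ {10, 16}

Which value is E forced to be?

D and H between them cover only {10, 16} — a naked pair. Remove those values from A, B, C, E, F, G.
That leaves A = 18.
B has just one choice, so B = 6. Strike 6 from C, E, G.
C's domain is down to {12}, so C = 12. Remove 12 from G.
G must be 22 (only option left). So E can't be 22.
So E = 8.

8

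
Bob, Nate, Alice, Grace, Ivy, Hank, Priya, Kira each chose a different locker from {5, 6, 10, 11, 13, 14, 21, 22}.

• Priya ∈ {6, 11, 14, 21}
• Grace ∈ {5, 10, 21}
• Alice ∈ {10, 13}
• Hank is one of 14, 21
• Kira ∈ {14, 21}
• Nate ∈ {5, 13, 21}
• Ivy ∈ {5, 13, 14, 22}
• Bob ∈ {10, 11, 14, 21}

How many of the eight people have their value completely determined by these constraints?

3

The 8 variables together cover exactly {5, 6, 10, 11, 13, 14, 21, 22} — 8 values for 8 variables — and 6 appears only in Priya's list, so Priya = 6.
Among the 7 still-open variables, 11 fits only Bob (and all 7 values in {5, 10, 11, 13, 14, 21, 22} must be used), so Bob = 11.
Among the 6 still-open variables, 22 fits only Ivy (and all 6 values in {5, 10, 13, 14, 21, 22} must be used), so Ivy = 22.
Hank and Kira share exactly the 2 values {14, 21}; by pigeonhole those values go to them, so strike 14, 21 from Nate, Grace.
Determined: Bob=11, Ivy=22, Priya=6. The other people each still have more than one consistent value. That makes 3.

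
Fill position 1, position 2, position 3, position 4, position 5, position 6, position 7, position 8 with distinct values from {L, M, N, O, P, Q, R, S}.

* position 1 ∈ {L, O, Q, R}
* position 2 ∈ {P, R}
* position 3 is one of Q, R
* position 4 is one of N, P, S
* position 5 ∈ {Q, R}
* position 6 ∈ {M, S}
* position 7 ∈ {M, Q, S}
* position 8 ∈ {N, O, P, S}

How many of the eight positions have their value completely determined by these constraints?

4

The 8 variables draw from only 8 values {L, M, N, O, P, Q, R, S}, so each is used; only position 1 can be L, hence position 1 = L.
The 7 still-open variables draw from only 7 values {M, N, O, P, Q, R, S}, so each is used; only position 8 can be O, hence position 8 = O.
Among the 6 still-open variables, N fits only position 4 (and all 6 values in {M, N, P, Q, R, S} must be used), so position 4 = N.
The 5 still-open variables draw from only 5 values {M, P, Q, R, S}, so each is used; only position 2 can be P, hence position 2 = P.
position 3 and position 5 share exactly the 2 values {Q, R}; by pigeonhole those values go to them, so strike Q, R from position 7.
Determined: position 1=L, position 2=P, position 4=N, position 8=O. The other positions each still have more than one consistent value. That makes 4.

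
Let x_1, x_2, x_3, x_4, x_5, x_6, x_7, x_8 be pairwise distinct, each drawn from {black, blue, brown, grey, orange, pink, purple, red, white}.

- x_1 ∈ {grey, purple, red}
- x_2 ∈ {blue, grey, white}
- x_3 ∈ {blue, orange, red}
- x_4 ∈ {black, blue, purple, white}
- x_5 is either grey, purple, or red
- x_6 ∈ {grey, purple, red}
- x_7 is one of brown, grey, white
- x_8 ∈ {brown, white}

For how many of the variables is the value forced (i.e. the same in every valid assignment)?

3

The 8 variables together cover exactly {black, blue, brown, grey, orange, purple, red, white} — 8 values for 8 variables — and black appears only in x_4's list, so x_4 = black.
The 7 still-open variables draw from only 7 values {blue, brown, grey, orange, purple, red, white}, so each is used; only x_3 can be orange, hence x_3 = orange.
The 6 still-open variables draw from only 6 values {blue, brown, grey, purple, red, white}, so each is used; only x_2 can be blue, hence x_2 = blue.
x_1, x_5, x_6 between them cover only {grey, purple, red} — a naked triple. Remove those values from x_7.
Determined: x_2=blue, x_3=orange, x_4=black. The other variables each still have more than one consistent value. That makes 3.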